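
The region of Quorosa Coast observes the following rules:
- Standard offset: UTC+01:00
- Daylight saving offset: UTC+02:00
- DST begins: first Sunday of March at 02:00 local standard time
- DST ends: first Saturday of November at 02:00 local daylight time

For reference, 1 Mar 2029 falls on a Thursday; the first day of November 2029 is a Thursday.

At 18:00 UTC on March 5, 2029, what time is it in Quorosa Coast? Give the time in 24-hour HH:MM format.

20:00

1 March 2029 is a Thursday, so the first Sunday is March 4.
1 November 2029 is a Thursday, so the first Saturday is November 3.
At the standard offset (UTC+01:00), 18:00 UTC + 1h = 19:00 Quorosa Coast standard time.
The standard-time date in Quorosa Coast, March 5, 2029, falls between 4 March and 3 November, so daylight saving is in effect and Quorosa Coast is at UTC+02:00.
18:00 UTC + 2h = 20:00 local.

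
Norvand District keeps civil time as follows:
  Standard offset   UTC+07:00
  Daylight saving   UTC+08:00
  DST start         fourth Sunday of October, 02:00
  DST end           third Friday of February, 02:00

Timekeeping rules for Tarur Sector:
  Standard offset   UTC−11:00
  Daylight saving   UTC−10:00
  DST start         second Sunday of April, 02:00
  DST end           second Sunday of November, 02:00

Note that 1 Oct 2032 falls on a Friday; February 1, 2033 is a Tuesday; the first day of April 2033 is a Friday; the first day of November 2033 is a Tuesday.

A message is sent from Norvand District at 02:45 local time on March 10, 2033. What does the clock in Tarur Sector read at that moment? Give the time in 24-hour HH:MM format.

08:45

1 October 2032 is a Friday, so the first Sunday is October 3 and the fourth is October 24.
1 February 2033 is a Tuesday, so the first Friday is February 4 and the third is February 18.
Daylight saving runs 24 October 2032 – 18 February 2033; March 10, 2033 is outside that window, so Norvand District is on standard time at UTC+07:00.
02:45 Norvand District − 7h = 19:45 UTC (rolling into the previous day, 9 March 2033).
1 April 2033 is a Friday, so the first Sunday is April 3 and the second is April 10.
1 November 2033 is a Tuesday, so the first Sunday is November 6 and the second is November 13.
At the standard offset (UTC−11:00), 19:45 UTC − 11h = 08:45 Tarur Sector standard time.
The standard-time date in Tarur Sector, March 9, 2033, is outside the daylight-saving period (10 April – 13 November), so Tarur Sector is on standard time, UTC−11:00.
19:45 UTC − 11h = 08:45 Tarur Sector.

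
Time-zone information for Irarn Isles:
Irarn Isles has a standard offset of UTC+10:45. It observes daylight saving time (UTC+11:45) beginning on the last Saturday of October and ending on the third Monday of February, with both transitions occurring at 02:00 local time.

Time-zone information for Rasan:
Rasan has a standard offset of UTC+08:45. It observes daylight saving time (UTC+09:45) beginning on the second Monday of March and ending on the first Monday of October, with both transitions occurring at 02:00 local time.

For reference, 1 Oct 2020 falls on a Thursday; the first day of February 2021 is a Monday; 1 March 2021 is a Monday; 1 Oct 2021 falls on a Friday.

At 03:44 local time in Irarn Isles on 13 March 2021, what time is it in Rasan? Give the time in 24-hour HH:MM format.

02:44

1 October 2020 is a Thursday, so Saturdays fall on 3, 10, 17, 24, 31; the last is October 31.
1 February 2021 is a Monday, so the first Monday is February 1 and the third is February 15.
13 March 2021 does not fall between 31 October 2020 and 15 February 2021, so daylight saving is not in effect and Irarn Isles is at UTC+10:45.
03:44 Irarn Isles − 10h45m = 16:59 UTC (rolling into the previous day, 12 March 2021).
1 March 2021 is a Monday, so the first Monday is March 1 and the second is March 8.
1 October 2021 is a Friday, so the first Monday is October 4.
At the standard offset (UTC+08:45), 16:59 UTC + 8h45m = 01:44 Rasan standard time (rolling into the next day, 13 March 2021).
Daylight saving runs 8 March – 4 October; the standard-time date in Rasan, 13 March 2021, is inside that window, so Rasan is at UTC+09:45.
16:59 UTC + 9h45m = 02:44 Rasan (rolling into the next day, 13 March 2021).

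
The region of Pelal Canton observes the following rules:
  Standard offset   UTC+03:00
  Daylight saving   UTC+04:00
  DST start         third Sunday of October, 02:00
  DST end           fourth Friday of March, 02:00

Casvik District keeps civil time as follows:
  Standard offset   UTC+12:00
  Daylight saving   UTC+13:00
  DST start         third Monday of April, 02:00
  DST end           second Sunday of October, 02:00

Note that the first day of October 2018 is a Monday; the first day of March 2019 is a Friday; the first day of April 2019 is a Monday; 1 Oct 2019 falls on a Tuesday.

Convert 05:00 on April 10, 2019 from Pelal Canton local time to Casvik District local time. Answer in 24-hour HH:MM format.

14:00

1 October 2018 is a Monday, so the first Sunday is October 7 and the third is October 21.
1 March 2019 is a Friday, so the first Friday is March 1 and the fourth is March 22.
April 10, 2019 is outside the daylight-saving period (21 October 2018 – 22 March 2019), so Pelal Canton is on standard time, UTC+03:00.
05:00 Pelal Canton − 3h = 02:00 UTC.
1 April 2019 is a Monday, so the first Monday is April 1 and the third is April 15.
1 October 2019 is a Tuesday, so the first Sunday is October 6 and the second is October 13.
At the standard offset (UTC+12:00), 02:00 UTC + 12h = 14:00 Casvik District standard time.
The standard-time date in Casvik District, April 10, 2019, does not fall between 15 April and 13 October, so daylight saving is not in effect and Casvik District is at UTC+12:00.
02:00 UTC + 12h = 14:00 Casvik District.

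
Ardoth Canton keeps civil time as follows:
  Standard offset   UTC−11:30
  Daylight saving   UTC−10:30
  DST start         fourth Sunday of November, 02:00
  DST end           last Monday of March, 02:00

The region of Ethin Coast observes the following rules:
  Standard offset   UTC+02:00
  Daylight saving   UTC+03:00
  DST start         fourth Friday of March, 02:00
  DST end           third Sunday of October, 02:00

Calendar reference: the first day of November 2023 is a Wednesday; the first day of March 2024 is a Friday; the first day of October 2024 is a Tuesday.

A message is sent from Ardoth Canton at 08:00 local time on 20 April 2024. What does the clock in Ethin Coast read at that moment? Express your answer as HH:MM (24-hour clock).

1 November 2023 is a Wednesday, so the first Sunday is November 5 and the fourth is November 26.
1 March 2024 is a Friday, so Mondays fall on 4, 11, 18, 25; the last is March 25.
Daylight saving runs 26 November 2023 – 25 March 2024; 20 April 2024 is outside that window, so Ardoth Canton is on standard time at UTC−11:30.
08:00 Ardoth Canton + 11h30m = 19:30 UTC.
1 March 2024 is a Friday, so the first Friday is March 1 and the fourth is March 22.
1 October 2024 is a Tuesday, so the first Sunday is October 6 and the third is October 20.
At the standard offset (UTC+02:00), 19:30 UTC + 2h = 21:30 Ethin Coast standard time.
The standard-time date in Ethin Coast, 20 April 2024, lies within the daylight-saving period (22 March – 20 October), so Ethin Coast is on daylight time, UTC+03:00.
19:30 UTC + 3h = 22:30 Ethin Coast.

22:30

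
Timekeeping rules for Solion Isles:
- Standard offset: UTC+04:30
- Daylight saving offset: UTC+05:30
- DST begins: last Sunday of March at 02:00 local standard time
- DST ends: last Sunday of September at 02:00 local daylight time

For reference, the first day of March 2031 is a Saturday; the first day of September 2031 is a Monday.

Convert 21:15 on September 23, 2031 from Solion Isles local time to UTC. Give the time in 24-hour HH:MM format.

15:45

1 March 2031 is a Saturday, so Sundays fall on 2, 9, 16, 23, 30; the last is March 30.
1 September 2031 is a Monday, so Sundays fall on 7, 14, 21, 28; the last is September 28.
September 23, 2031 lies within the daylight-saving period (30 March – 28 September), so Solion Isles is on daylight time, UTC+05:30.
21:15 local − 5h30m = 15:45 UTC.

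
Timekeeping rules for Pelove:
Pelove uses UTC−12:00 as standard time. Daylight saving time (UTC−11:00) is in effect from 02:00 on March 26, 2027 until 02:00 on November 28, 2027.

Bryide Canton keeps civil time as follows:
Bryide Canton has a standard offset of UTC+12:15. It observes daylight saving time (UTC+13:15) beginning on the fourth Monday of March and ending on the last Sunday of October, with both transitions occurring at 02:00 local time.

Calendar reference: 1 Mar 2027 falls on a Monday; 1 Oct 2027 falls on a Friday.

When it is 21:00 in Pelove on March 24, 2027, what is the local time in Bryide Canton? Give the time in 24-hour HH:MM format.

22:15

Daylight saving runs 26 March – 28 November; March 24, 2027 is outside that window, so Pelove is on standard time at UTC−12:00.
21:00 Pelove + 12h = 09:00 UTC (rolling into the next day, 25 March 2027).
1 March 2027 is a Monday, so the first Monday is March 1 and the fourth is March 22.
1 October 2027 is a Friday, so Sundays fall on 3, 10, 17, 24, 31; the last is October 31.
At the standard offset (UTC+12:15), 09:00 UTC + 12h15m = 21:15 Bryide Canton standard time.
Daylight saving runs 22 March – 31 October; the standard-time date in Bryide Canton, March 25, 2027, is inside that window, so Bryide Canton is at UTC+13:15.
09:00 UTC + 13h15m = 22:15 Bryide Canton.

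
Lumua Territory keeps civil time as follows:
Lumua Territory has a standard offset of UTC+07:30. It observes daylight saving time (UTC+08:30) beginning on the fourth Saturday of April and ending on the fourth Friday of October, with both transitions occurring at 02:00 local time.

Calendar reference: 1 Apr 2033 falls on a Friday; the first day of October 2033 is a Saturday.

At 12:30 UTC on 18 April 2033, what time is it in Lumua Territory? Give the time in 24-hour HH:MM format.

1 April 2033 is a Friday, so the first Saturday is April 2 and the fourth is April 23.
1 October 2033 is a Saturday, so the first Friday is October 7 and the fourth is October 28.
At the standard offset (UTC+07:30), 12:30 UTC + 7h30m = 20:00 Lumua Territory standard time.
Daylight saving runs 23 April – 28 October; the standard-time date in Lumua Territory, 18 April 2033, is outside that window, so Lumua Territory is on standard time at UTC+07:30.
12:30 UTC + 7h30m = 20:00 local.

20:00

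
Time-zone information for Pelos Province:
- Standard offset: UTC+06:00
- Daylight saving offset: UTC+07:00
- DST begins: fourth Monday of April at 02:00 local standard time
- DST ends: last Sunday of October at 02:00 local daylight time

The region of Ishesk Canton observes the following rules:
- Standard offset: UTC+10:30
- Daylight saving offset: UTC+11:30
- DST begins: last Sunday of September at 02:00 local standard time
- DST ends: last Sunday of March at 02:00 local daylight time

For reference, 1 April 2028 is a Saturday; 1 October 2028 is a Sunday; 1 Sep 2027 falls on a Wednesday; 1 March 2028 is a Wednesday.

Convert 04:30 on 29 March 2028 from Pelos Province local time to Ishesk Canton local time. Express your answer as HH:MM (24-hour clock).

09:00

1 April 2028 is a Saturday, so the first Monday is April 3 and the fourth is April 24.
1 October 2028 is a Sunday, so Sundays fall on 1, 8, 15, 22, 29; the last is October 29.
29 March 2028 does not fall between 24 April and 29 October, so daylight saving is not in effect and Pelos Province is at UTC+06:00.
04:30 Pelos Province − 6h = 22:30 UTC (rolling into the previous day, 28 March 2028).
1 September 2027 is a Wednesday, so Sundays fall on 5, 12, 19, 26; the last is September 26.
1 March 2028 is a Wednesday, so Sundays fall on 5, 12, 19, 26; the last is March 26.
At the standard offset (UTC+10:30), 22:30 UTC + 10h30m = 09:00 Ishesk Canton standard time (rolling into the next day, 29 March 2028).
The standard-time date in Ishesk Canton, 29 March 2028, is outside the daylight-saving period (26 September 2027 – 26 March 2028), so Ishesk Canton is on standard time, UTC+10:30.
22:30 UTC + 10h30m = 09:00 Ishesk Canton (rolling into the next day, 29 March 2028).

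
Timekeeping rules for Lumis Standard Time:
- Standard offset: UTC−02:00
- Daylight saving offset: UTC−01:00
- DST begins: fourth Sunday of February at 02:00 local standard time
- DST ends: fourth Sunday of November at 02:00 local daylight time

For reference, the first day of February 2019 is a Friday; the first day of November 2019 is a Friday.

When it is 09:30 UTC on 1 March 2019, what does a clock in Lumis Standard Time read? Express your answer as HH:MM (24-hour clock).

1 February 2019 is a Friday, so the first Sunday is February 3 and the fourth is February 24.
1 November 2019 is a Friday, so the first Sunday is November 3 and the fourth is November 24.
At the standard offset (UTC−02:00), 09:30 UTC − 2h = 07:30 Lumis Standard Time standard time.
Daylight saving runs 24 February – 24 November; the standard-time date in Lumis Standard Time, 1 March 2019, is inside that window, so Lumis Standard Time is at UTC−01:00.
09:30 UTC − 1h = 08:30 local.

08:30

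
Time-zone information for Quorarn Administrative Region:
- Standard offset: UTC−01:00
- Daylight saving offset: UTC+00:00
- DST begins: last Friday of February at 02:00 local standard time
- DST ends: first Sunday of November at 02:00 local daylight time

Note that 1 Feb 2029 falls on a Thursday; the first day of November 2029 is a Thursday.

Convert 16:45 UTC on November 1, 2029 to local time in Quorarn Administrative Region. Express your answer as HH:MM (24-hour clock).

1 February 2029 is a Thursday, so Fridays fall on 2, 9, 16, 23; the last is February 23.
1 November 2029 is a Thursday, so the first Sunday is November 4.
At the standard offset (UTC−01:00), 16:45 UTC − 1h = 15:45 Quorarn Administrative Region standard time.
The standard-time date in Quorarn Administrative Region, November 1, 2029, lies within the daylight-saving period (23 February – 4 November), so Quorarn Administrative Region is on daylight time, UTC+00:00.
16:45 UTC + 0h = 16:45 local.

16:45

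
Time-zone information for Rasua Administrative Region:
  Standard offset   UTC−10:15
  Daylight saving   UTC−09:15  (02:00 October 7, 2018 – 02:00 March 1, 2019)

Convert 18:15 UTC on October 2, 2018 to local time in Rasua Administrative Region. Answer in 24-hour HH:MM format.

At the standard offset (UTC−10:15), 18:15 UTC − 10h15m = 08:00 Rasua Administrative Region standard time.
The standard-time date in Rasua Administrative Region, October 2, 2018, does not fall between 7 October 2018 and 1 March 2019, so daylight saving is not in effect and Rasua Administrative Region is at UTC−10:15.
18:15 UTC − 10h15m = 08:00 local.

08:00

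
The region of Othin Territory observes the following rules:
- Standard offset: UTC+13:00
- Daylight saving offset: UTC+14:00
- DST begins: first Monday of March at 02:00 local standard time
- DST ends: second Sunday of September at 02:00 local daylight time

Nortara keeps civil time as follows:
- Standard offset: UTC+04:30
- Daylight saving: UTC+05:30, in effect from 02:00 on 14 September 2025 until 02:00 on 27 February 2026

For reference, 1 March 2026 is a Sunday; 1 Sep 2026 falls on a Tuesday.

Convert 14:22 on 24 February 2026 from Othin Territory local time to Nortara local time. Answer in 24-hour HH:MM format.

06:52

1 March 2026 is a Sunday, so the first Monday is March 2.
1 September 2026 is a Tuesday, so the first Sunday is September 6 and the second is September 13.
Daylight saving runs 2 March – 13 September; 24 February 2026 is outside that window, so Othin Territory is on standard time at UTC+13:00.
14:22 Othin Territory − 13h = 01:22 UTC.
At the standard offset (UTC+04:30), 01:22 UTC + 4h30m = 05:52 Nortara standard time.
The standard-time date in Nortara, 24 February 2026, lies within the daylight-saving period (14 September 2025 – 27 February 2026), so Nortara is on daylight time, UTC+05:30.
01:22 UTC + 5h30m = 06:52 Nortara.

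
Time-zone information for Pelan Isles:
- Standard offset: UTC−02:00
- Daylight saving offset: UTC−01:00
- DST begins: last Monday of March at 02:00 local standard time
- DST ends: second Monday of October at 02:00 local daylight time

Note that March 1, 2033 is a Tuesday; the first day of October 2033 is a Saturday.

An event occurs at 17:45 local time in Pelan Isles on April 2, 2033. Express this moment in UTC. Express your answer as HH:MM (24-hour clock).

1 March 2033 is a Tuesday, so Mondays fall on 7, 14, 21, 28; the last is March 28.
1 October 2033 is a Saturday, so the first Monday is October 3 and the second is October 10.
Daylight saving runs 28 March – 10 October; April 2, 2033 is inside that window, so Pelan Isles is at UTC−01:00.
17:45 local + 1h = 18:45 UTC.

18:45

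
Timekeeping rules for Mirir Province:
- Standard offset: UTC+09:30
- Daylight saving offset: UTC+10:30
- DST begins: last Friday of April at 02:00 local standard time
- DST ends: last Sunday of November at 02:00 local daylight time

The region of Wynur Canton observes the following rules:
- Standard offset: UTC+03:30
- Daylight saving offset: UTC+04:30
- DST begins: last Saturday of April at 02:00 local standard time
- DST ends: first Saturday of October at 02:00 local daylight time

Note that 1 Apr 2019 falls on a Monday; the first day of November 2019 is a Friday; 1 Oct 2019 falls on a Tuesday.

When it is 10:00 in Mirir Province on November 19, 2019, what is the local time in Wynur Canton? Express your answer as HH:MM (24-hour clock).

1 April 2019 is a Monday, so Fridays fall on 5, 12, 19, 26; the last is April 26.
1 November 2019 is a Friday, so Sundays fall on 3, 10, 17, 24; the last is November 24.
Daylight saving runs 26 April – 24 November; November 19, 2019 is inside that window, so Mirir Province is at UTC+10:30.
10:00 Mirir Province − 10h30m = 23:30 UTC (rolling into the previous day, 18 November 2019).
1 April 2019 is a Monday, so Saturdays fall on 6, 13, 20, 27; the last is April 27.
1 October 2019 is a Tuesday, so the first Saturday is October 5.
At the standard offset (UTC+03:30), 23:30 UTC + 3h30m = 03:00 Wynur Canton standard time (rolling into the next day, 19 November 2019).
Daylight saving runs 27 April – 5 October; the standard-time date in Wynur Canton, November 19, 2019, is outside that window, so Wynur Canton is on standard time at UTC+03:30.
23:30 UTC + 3h30m = 03:00 Wynur Canton (rolling into the next day, 19 November 2019).

03:00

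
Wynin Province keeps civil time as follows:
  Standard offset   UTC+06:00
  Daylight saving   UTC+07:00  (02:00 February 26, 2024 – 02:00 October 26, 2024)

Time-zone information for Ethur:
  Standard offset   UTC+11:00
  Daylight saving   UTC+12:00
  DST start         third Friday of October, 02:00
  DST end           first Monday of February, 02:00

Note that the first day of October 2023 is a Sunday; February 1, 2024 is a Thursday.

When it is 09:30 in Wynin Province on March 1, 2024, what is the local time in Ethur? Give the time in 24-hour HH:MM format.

13:30

March 1, 2024 lies within the daylight-saving period (26 February – 26 October), so Wynin Province is on daylight time, UTC+07:00.
09:30 Wynin Province − 7h = 02:30 UTC.
1 October 2023 is a Sunday, so the first Friday is October 6 and the third is October 20.
1 February 2024 is a Thursday, so the first Monday is February 5.
At the standard offset (UTC+11:00), 02:30 UTC + 11h = 13:30 Ethur standard time.
The standard-time date in Ethur, March 1, 2024, does not fall between 20 October 2023 and 5 February 2024, so daylight saving is not in effect and Ethur is at UTC+11:00.
02:30 UTC + 11h = 13:30 Ethur.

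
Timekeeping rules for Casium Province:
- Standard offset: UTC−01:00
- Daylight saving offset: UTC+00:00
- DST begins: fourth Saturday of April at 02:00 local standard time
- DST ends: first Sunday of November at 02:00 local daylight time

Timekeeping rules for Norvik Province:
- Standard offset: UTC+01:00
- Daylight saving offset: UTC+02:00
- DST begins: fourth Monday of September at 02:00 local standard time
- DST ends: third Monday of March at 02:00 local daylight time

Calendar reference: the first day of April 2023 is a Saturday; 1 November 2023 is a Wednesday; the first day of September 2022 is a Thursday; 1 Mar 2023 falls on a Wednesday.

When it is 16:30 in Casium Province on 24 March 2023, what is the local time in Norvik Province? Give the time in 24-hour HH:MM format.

18:30

1 April 2023 is a Saturday, so the first Saturday is April 1 and the fourth is April 22.
1 November 2023 is a Wednesday, so the first Sunday is November 5.
Daylight saving runs 22 April – 5 November; 24 March 2023 is outside that window, so Casium Province is on standard time at UTC−01:00.
16:30 Casium Province + 1h = 17:30 UTC.
1 September 2022 is a Thursday, so the first Monday is September 5 and the fourth is September 26.
1 March 2023 is a Wednesday, so the first Monday is March 6 and the third is March 20.
At the standard offset (UTC+01:00), 17:30 UTC + 1h = 18:30 Norvik Province standard time.
The standard-time date in Norvik Province, 24 March 2023, does not fall between 26 September 2022 and 20 March 2023, so daylight saving is not in effect and Norvik Province is at UTC+01:00.
17:30 UTC + 1h = 18:30 Norvik Province.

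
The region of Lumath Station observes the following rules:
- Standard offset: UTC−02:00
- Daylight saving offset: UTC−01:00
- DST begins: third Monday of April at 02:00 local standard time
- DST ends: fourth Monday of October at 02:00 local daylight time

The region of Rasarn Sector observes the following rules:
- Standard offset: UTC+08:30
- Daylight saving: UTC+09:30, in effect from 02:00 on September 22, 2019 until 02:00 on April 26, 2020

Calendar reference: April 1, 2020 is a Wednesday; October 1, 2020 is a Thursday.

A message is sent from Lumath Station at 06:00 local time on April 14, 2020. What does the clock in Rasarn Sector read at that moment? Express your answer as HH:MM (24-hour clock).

17:30

1 April 2020 is a Wednesday, so the first Monday is April 6 and the third is April 20.
1 October 2020 is a Thursday, so the first Monday is October 5 and the fourth is October 26.
Daylight saving runs 20 April – 26 October; April 14, 2020 is outside that window, so Lumath Station is on standard time at UTC−02:00.
06:00 Lumath Station + 2h = 08:00 UTC.
At the standard offset (UTC+08:30), 08:00 UTC + 8h30m = 16:30 Rasarn Sector standard time.
The standard-time date in Rasarn Sector, April 14, 2020, lies within the daylight-saving period (22 September 2019 – 26 April 2020), so Rasarn Sector is on daylight time, UTC+09:30.
08:00 UTC + 9h30m = 17:30 Rasarn Sector.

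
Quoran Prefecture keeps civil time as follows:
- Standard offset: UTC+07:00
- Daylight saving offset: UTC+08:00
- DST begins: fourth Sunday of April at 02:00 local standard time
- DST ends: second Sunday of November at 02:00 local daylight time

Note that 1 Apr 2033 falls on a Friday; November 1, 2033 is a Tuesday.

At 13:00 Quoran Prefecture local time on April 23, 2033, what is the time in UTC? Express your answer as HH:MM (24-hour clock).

1 April 2033 is a Friday, so the first Sunday is April 3 and the fourth is April 24.
1 November 2033 is a Tuesday, so the first Sunday is November 6 and the second is November 13.
Daylight saving runs 24 April – 13 November; April 23, 2033 is outside that window, so Quoran Prefecture is on standard time at UTC+07:00.
13:00 local − 7h = 06:00 UTC.

06:00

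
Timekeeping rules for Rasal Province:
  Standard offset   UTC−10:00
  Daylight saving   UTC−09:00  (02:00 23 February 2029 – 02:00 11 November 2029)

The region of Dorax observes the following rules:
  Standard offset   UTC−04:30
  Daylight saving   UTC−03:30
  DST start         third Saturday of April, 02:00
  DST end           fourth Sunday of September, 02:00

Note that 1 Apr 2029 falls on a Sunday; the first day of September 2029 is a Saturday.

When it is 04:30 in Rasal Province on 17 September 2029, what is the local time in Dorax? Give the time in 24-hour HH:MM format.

10:00

17 September 2029 falls between 23 February and 11 November, so daylight saving is in effect and Rasal Province is at UTC−09:00.
04:30 Rasal Province + 9h = 13:30 UTC.
1 April 2029 is a Sunday, so the first Saturday is April 7 and the third is April 21.
1 September 2029 is a Saturday, so the first Sunday is September 2 and the fourth is September 23.
At the standard offset (UTC−04:30), 13:30 UTC − 4h30m = 09:00 Dorax standard time.
The standard-time date in Dorax, 17 September 2029, lies within the daylight-saving period (21 April – 23 September), so Dorax is on daylight time, UTC−03:30.
13:30 UTC − 3h30m = 10:00 Dorax.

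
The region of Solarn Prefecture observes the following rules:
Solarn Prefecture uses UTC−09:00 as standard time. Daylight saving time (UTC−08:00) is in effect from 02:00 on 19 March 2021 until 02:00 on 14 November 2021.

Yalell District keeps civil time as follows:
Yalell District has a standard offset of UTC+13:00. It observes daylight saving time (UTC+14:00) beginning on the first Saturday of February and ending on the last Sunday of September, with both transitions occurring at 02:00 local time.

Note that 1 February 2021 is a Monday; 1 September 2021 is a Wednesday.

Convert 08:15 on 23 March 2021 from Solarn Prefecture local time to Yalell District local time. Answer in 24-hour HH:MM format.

06:15

23 March 2021 lies within the daylight-saving period (19 March – 14 November), so Solarn Prefecture is on daylight time, UTC−08:00.
08:15 Solarn Prefecture + 8h = 16:15 UTC.
1 February 2021 is a Monday, so the first Saturday is February 6.
1 September 2021 is a Wednesday, so Sundays fall on 5, 12, 19, 26; the last is September 26.
At the standard offset (UTC+13:00), 16:15 UTC + 13h = 05:15 Yalell District standard time (rolling into the next day, 24 March 2021).
The standard-time date in Yalell District, 24 March 2021, falls between 6 February and 26 September, so daylight saving is in effect and Yalell District is at UTC+14:00.
16:15 UTC + 14h = 06:15 Yalell District (rolling into the next day, 24 March 2021).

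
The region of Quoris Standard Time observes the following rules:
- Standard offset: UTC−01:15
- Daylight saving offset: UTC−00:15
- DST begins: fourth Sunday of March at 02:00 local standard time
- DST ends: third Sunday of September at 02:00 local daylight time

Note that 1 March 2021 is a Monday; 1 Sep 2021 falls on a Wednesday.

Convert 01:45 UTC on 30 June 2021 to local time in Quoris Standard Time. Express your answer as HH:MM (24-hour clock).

1 March 2021 is a Monday, so the first Sunday is March 7 and the fourth is March 28.
1 September 2021 is a Wednesday, so the first Sunday is September 5 and the third is September 19.
At the standard offset (UTC−01:15), 01:45 UTC − 1h15m = 00:30 Quoris Standard Time standard time.
Daylight saving runs 28 March – 19 September; the standard-time date in Quoris Standard Time, 30 June 2021, is inside that window, so Quoris Standard Time is at UTC−00:15.
01:45 UTC − 0h15m = 01:30 local.

01:30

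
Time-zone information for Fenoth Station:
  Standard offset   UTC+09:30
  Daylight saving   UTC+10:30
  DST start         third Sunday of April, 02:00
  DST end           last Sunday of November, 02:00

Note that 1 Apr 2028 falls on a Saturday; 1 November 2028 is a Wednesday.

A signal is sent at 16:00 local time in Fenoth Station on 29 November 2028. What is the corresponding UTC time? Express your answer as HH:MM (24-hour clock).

06:30

1 April 2028 is a Saturday, so the first Sunday is April 2 and the third is April 16.
1 November 2028 is a Wednesday, so Sundays fall on 5, 12, 19, 26; the last is November 26.
Daylight saving runs 16 April – 26 November; 29 November 2028 is outside that window, so Fenoth Station is on standard time at UTC+09:30.
16:00 local − 9h30m = 06:30 UTC.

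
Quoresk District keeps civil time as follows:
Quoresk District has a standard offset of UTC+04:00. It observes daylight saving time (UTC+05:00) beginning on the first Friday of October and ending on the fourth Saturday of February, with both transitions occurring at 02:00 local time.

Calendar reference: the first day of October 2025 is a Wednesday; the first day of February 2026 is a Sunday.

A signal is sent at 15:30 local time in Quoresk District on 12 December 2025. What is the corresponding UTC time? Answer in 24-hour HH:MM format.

10:30

1 October 2025 is a Wednesday, so the first Friday is October 3.
1 February 2026 is a Sunday, so the first Saturday is February 7 and the fourth is February 28.
Daylight saving runs 3 October 2025 – 28 February 2026; 12 December 2025 is inside that window, so Quoresk District is at UTC+05:00.
15:30 local − 5h = 10:30 UTC.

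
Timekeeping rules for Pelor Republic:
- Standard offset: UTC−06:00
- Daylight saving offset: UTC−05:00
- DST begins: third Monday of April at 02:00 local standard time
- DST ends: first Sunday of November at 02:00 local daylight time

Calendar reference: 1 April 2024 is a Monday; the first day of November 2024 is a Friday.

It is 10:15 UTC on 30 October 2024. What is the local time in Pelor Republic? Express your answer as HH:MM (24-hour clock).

05:15

1 April 2024 is a Monday, so the first Monday is April 1 and the third is April 15.
1 November 2024 is a Friday, so the first Sunday is November 3.
At the standard offset (UTC−06:00), 10:15 UTC − 6h = 04:15 Pelor Republic standard time.
The standard-time date in Pelor Republic, 30 October 2024, lies within the daylight-saving period (15 April – 3 November), so Pelor Republic is on daylight time, UTC−05:00.
10:15 UTC − 5h = 05:15 local.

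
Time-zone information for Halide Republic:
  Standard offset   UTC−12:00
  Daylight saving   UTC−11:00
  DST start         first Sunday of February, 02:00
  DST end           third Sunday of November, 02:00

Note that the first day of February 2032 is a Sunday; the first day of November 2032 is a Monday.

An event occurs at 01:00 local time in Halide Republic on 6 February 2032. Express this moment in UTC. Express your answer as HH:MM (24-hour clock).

1 February 2032 is a Sunday, so the first Sunday is February 1.
1 November 2032 is a Monday, so the first Sunday is November 7 and the third is November 21.
Daylight saving runs 1 February – 21 November; 6 February 2032 is inside that window, so Halide Republic is at UTC−11:00.
01:00 local + 11h = 12:00 UTC.

12:00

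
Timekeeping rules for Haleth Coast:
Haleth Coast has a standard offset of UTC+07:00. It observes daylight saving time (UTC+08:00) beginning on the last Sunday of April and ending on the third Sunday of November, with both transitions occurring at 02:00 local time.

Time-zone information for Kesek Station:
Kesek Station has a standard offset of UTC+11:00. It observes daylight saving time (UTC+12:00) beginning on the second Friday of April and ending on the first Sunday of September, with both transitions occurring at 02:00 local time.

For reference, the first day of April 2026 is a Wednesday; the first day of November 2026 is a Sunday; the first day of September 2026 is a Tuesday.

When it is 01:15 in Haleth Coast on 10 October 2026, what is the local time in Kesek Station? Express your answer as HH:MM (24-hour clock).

04:15

1 April 2026 is a Wednesday, so Sundays fall on 5, 12, 19, 26; the last is April 26.
1 November 2026 is a Sunday, so the first Sunday is November 1 and the third is November 15.
10 October 2026 falls between 26 April and 15 November, so daylight saving is in effect and Haleth Coast is at UTC+08:00.
01:15 Haleth Coast − 8h = 17:15 UTC (rolling into the previous day, 9 October 2026).
1 April 2026 is a Wednesday, so the first Friday is April 3 and the second is April 10.
1 September 2026 is a Tuesday, so the first Sunday is September 6.
At the standard offset (UTC+11:00), 17:15 UTC + 11h = 04:15 Kesek Station standard time (rolling into the next day, 10 October 2026).
The standard-time date in Kesek Station, 10 October 2026, does not fall between 10 April and 6 September, so daylight saving is not in effect and Kesek Station is at UTC+11:00.
17:15 UTC + 11h = 04:15 Kesek Station (rolling into the next day, 10 October 2026).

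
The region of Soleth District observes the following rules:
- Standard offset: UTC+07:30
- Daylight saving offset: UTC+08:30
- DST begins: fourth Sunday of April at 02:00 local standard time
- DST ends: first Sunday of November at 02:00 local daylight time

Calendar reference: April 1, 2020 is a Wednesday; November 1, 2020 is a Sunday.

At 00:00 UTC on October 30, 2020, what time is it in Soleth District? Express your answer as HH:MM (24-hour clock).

08:30

1 April 2020 is a Wednesday, so the first Sunday is April 5 and the fourth is April 26.
1 November 2020 is a Sunday, so the first Sunday is November 1.
At the standard offset (UTC+07:30), 00:00 UTC + 7h30m = 07:30 Soleth District standard time.
The standard-time date in Soleth District, October 30, 2020, falls between 26 April and 1 November, so daylight saving is in effect and Soleth District is at UTC+08:30.
00:00 UTC + 8h30m = 08:30 local.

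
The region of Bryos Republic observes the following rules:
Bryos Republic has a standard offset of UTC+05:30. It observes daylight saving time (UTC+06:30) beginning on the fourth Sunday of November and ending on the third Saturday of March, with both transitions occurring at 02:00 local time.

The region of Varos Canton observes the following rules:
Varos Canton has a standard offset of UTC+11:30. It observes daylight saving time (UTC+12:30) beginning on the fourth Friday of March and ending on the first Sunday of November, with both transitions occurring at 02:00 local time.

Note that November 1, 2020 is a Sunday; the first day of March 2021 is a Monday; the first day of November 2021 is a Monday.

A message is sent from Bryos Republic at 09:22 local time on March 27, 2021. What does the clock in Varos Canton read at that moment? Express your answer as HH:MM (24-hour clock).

1 November 2020 is a Sunday, so the first Sunday is November 1 and the fourth is November 22.
1 March 2021 is a Monday, so the first Saturday is March 6 and the third is March 20.
Daylight saving runs 22 November 2020 – 20 March 2021; March 27, 2021 is outside that window, so Bryos Republic is on standard time at UTC+05:30.
09:22 Bryos Republic − 5h30m = 03:52 UTC.
1 March 2021 is a Monday, so the first Friday is March 5 and the fourth is March 26.
1 November 2021 is a Monday, so the first Sunday is November 7.
At the standard offset (UTC+11:30), 03:52 UTC + 11h30m = 15:22 Varos Canton standard time.
Daylight saving runs 26 March – 7 November; the standard-time date in Varos Canton, March 27, 2021, is inside that window, so Varos Canton is at UTC+12:30.
03:52 UTC + 12h30m = 16:22 Varos Canton.

16:22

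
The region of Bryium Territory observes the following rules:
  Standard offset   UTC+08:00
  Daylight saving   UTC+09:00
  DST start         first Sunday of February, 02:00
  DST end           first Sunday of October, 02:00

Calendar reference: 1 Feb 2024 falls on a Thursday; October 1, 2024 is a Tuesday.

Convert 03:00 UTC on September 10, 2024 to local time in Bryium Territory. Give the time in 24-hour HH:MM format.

12:00

1 February 2024 is a Thursday, so the first Sunday is February 4.
1 October 2024 is a Tuesday, so the first Sunday is October 6.
At the standard offset (UTC+08:00), 03:00 UTC + 8h = 11:00 Bryium Territory standard time.
The standard-time date in Bryium Territory, September 10, 2024, falls between 4 February and 6 October, so daylight saving is in effect and Bryium Territory is at UTC+09:00.
03:00 UTC + 9h = 12:00 local.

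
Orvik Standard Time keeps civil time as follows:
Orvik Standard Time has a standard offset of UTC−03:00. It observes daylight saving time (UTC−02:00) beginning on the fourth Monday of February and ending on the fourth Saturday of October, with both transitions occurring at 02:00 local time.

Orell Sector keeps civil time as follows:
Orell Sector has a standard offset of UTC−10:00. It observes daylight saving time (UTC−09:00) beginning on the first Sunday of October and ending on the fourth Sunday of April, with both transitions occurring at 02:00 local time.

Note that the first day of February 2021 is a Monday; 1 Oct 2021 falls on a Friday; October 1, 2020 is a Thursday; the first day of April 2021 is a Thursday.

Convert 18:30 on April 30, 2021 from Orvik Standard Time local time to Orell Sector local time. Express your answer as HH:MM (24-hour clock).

1 February 2021 is a Monday, so the first Monday is February 1 and the fourth is February 22.
1 October 2021 is a Friday, so the first Saturday is October 2 and the fourth is October 23.
Daylight saving runs 22 February – 23 October; April 30, 2021 is inside that window, so Orvik Standard Time is at UTC−02:00.
18:30 Orvik Standard Time + 2h = 20:30 UTC.
1 October 2020 is a Thursday, so the first Sunday is October 4.
1 April 2021 is a Thursday, so the first Sunday is April 4 and the fourth is April 25.
At the standard offset (UTC−10:00), 20:30 UTC − 10h = 10:30 Orell Sector standard time.
The standard-time date in Orell Sector, April 30, 2021, is outside the daylight-saving period (4 October 2020 – 25 April 2021), so Orell Sector is on standard time, UTC−10:00.
20:30 UTC − 10h = 10:30 Orell Sector.

10:30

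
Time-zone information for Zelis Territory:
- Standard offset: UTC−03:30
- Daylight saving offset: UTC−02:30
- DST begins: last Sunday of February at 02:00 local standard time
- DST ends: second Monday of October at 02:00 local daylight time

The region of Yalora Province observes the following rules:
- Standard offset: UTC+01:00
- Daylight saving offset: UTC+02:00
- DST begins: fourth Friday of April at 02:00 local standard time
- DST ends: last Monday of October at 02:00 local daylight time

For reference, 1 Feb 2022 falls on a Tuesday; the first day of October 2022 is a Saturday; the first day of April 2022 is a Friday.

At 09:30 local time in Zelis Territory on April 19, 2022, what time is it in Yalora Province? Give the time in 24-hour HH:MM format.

1 February 2022 is a Tuesday, so Sundays fall on 6, 13, 20, 27; the last is February 27.
1 October 2022 is a Saturday, so the first Monday is October 3 and the second is October 10.
April 19, 2022 falls between 27 February and 10 October, so daylight saving is in effect and Zelis Territory is at UTC−02:30.
09:30 Zelis Territory + 2h30m = 12:00 UTC.
1 April 2022 is a Friday, so the first Friday is April 1 and the fourth is April 22.
1 October 2022 is a Saturday, so Mondays fall on 3, 10, 17, 24, 31; the last is October 31.
At the standard offset (UTC+01:00), 12:00 UTC + 1h = 13:00 Yalora Province standard time.
The standard-time date in Yalora Province, April 19, 2022, is outside the daylight-saving period (22 April – 31 October), so Yalora Province is on standard time, UTC+01:00.
12:00 UTC + 1h = 13:00 Yalora Province.

13:00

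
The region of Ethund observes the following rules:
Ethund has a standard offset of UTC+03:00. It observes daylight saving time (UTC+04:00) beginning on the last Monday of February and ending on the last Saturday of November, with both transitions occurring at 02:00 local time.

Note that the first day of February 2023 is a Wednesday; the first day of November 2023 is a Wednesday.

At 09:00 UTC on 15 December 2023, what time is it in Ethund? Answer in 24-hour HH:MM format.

1 February 2023 is a Wednesday, so Mondays fall on 6, 13, 20, 27; the last is February 27.
1 November 2023 is a Wednesday, so Saturdays fall on 4, 11, 18, 25; the last is November 25.
At the standard offset (UTC+03:00), 09:00 UTC + 3h = 12:00 Ethund standard time.
The standard-time date in Ethund, 15 December 2023, does not fall between 27 February and 25 November, so daylight saving is not in effect and Ethund is at UTC+03:00.
09:00 UTC + 3h = 12:00 local.

12:00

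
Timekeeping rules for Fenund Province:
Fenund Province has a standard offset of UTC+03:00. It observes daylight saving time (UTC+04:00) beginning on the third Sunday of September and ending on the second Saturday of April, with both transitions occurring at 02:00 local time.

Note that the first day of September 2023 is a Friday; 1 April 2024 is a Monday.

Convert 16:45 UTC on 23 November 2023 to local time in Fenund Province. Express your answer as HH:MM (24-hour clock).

20:45

1 September 2023 is a Friday, so the first Sunday is September 3 and the third is September 17.
1 April 2024 is a Monday, so the first Saturday is April 6 and the second is April 13.
At the standard offset (UTC+03:00), 16:45 UTC + 3h = 19:45 Fenund Province standard time.
Daylight saving runs 17 September 2023 – 13 April 2024; the standard-time date in Fenund Province, 23 November 2023, is inside that window, so Fenund Province is at UTC+04:00.
16:45 UTC + 4h = 20:45 local.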